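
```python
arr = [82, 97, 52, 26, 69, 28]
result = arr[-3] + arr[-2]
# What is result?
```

arr has length 6. Negative index -3 maps to positive index 6 + (-3) = 3. arr[3] = 26.
arr has length 6. Negative index -2 maps to positive index 6 + (-2) = 4. arr[4] = 69.
Sum: 26 + 69 = 95.

95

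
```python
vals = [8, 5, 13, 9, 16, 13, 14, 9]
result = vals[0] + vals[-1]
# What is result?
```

vals has length 8. vals[0] = 8.
vals has length 8. Negative index -1 maps to positive index 8 + (-1) = 7. vals[7] = 9.
Sum: 8 + 9 = 17.

17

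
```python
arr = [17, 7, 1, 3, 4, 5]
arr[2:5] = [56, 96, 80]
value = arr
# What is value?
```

arr starts as [17, 7, 1, 3, 4, 5] (length 6). The slice arr[2:5] covers indices [2, 3, 4] with values [1, 3, 4]. Replacing that slice with [56, 96, 80] (same length) produces [17, 7, 56, 96, 80, 5].

[17, 7, 56, 96, 80, 5]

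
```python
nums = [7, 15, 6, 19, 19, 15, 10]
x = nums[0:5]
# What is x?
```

nums has length 7. The slice nums[0:5] selects indices [0, 1, 2, 3, 4] (0->7, 1->15, 2->6, 3->19, 4->19), giving [7, 15, 6, 19, 19].

[7, 15, 6, 19, 19]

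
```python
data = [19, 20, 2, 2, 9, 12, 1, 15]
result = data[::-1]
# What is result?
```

data has length 8. The slice data[::-1] selects indices [7, 6, 5, 4, 3, 2, 1, 0] (7->15, 6->1, 5->12, 4->9, 3->2, 2->2, 1->20, 0->19), giving [15, 1, 12, 9, 2, 2, 20, 19].

[15, 1, 12, 9, 2, 2, 20, 19]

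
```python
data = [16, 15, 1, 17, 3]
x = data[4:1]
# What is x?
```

data has length 5. The slice data[4:1] resolves to an empty index range, so the result is [].

[]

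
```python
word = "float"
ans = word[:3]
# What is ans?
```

word has length 5. The slice word[:3] selects indices [0, 1, 2] (0->'f', 1->'l', 2->'o'), giving 'flo'.

'flo'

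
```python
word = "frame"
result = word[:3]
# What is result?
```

word has length 5. The slice word[:3] selects indices [0, 1, 2] (0->'f', 1->'r', 2->'a'), giving 'fra'.

'fra'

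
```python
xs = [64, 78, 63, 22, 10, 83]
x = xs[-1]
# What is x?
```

xs has length 6. Negative index -1 maps to positive index 6 + (-1) = 5. xs[5] = 83.

83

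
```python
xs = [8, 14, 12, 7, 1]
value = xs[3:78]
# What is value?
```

xs has length 5. The slice xs[3:78] selects indices [3, 4] (3->7, 4->1), giving [7, 1].

[7, 1]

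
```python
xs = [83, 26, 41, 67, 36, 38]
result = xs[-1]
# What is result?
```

xs has length 6. Negative index -1 maps to positive index 6 + (-1) = 5. xs[5] = 38.

38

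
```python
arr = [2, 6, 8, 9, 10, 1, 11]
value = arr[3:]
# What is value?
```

arr has length 7. The slice arr[3:] selects indices [3, 4, 5, 6] (3->9, 4->10, 5->1, 6->11), giving [9, 10, 1, 11].

[9, 10, 1, 11]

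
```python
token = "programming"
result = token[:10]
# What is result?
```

token has length 11. The slice token[:10] selects indices [0, 1, 2, 3, 4, 5, 6, 7, 8, 9] (0->'p', 1->'r', 2->'o', 3->'g', 4->'r', 5->'a', 6->'m', 7->'m', 8->'i', 9->'n'), giving 'programmin'.

'programmin'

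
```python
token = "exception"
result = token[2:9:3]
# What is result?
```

token has length 9. The slice token[2:9:3] selects indices [2, 5, 8] (2->'c', 5->'t', 8->'n'), giving 'ctn'.

'ctn'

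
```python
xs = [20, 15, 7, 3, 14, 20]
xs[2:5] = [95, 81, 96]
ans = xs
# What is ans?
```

xs starts as [20, 15, 7, 3, 14, 20] (length 6). The slice xs[2:5] covers indices [2, 3, 4] with values [7, 3, 14]. Replacing that slice with [95, 81, 96] (same length) produces [20, 15, 95, 81, 96, 20].

[20, 15, 95, 81, 96, 20]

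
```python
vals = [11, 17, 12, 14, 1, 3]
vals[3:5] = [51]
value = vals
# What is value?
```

vals starts as [11, 17, 12, 14, 1, 3] (length 6). The slice vals[3:5] covers indices [3, 4] with values [14, 1]. Replacing that slice with [51] (different length) produces [11, 17, 12, 51, 3].

[11, 17, 12, 51, 3]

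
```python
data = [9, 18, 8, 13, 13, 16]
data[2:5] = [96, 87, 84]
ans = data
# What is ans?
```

data starts as [9, 18, 8, 13, 13, 16] (length 6). The slice data[2:5] covers indices [2, 3, 4] with values [8, 13, 13]. Replacing that slice with [96, 87, 84] (same length) produces [9, 18, 96, 87, 84, 16].

[9, 18, 96, 87, 84, 16]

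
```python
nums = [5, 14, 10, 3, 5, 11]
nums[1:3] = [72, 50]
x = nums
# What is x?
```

nums starts as [5, 14, 10, 3, 5, 11] (length 6). The slice nums[1:3] covers indices [1, 2] with values [14, 10]. Replacing that slice with [72, 50] (same length) produces [5, 72, 50, 3, 5, 11].

[5, 72, 50, 3, 5, 11]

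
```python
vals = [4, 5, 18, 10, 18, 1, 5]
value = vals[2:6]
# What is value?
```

vals has length 7. The slice vals[2:6] selects indices [2, 3, 4, 5] (2->18, 3->10, 4->18, 5->1), giving [18, 10, 18, 1].

[18, 10, 18, 1]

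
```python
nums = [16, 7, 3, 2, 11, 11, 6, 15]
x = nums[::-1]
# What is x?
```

nums has length 8. The slice nums[::-1] selects indices [7, 6, 5, 4, 3, 2, 1, 0] (7->15, 6->6, 5->11, 4->11, 3->2, 2->3, 1->7, 0->16), giving [15, 6, 11, 11, 2, 3, 7, 16].

[15, 6, 11, 11, 2, 3, 7, 16]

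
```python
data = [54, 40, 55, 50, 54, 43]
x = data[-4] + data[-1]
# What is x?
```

data has length 6. Negative index -4 maps to positive index 6 + (-4) = 2. data[2] = 55.
data has length 6. Negative index -1 maps to positive index 6 + (-1) = 5. data[5] = 43.
Sum: 55 + 43 = 98.

98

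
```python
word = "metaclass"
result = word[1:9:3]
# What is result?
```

word has length 9. The slice word[1:9:3] selects indices [1, 4, 7] (1->'e', 4->'c', 7->'s'), giving 'ecs'.

'ecs'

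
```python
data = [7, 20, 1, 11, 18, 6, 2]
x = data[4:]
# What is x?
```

data has length 7. The slice data[4:] selects indices [4, 5, 6] (4->18, 5->6, 6->2), giving [18, 6, 2].

[18, 6, 2]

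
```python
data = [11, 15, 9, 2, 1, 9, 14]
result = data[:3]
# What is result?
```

data has length 7. The slice data[:3] selects indices [0, 1, 2] (0->11, 1->15, 2->9), giving [11, 15, 9].

[11, 15, 9]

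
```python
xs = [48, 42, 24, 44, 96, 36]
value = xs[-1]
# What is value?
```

xs has length 6. Negative index -1 maps to positive index 6 + (-1) = 5. xs[5] = 36.

36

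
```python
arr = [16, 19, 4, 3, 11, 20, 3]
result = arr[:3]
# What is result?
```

arr has length 7. The slice arr[:3] selects indices [0, 1, 2] (0->16, 1->19, 2->4), giving [16, 19, 4].

[16, 19, 4]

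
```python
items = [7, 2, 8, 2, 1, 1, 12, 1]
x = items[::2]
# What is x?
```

items has length 8. The slice items[::2] selects indices [0, 2, 4, 6] (0->7, 2->8, 4->1, 6->12), giving [7, 8, 1, 12].

[7, 8, 1, 12]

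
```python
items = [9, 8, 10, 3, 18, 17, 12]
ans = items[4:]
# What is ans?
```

items has length 7. The slice items[4:] selects indices [4, 5, 6] (4->18, 5->17, 6->12), giving [18, 17, 12].

[18, 17, 12]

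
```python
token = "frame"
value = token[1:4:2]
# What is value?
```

token has length 5. The slice token[1:4:2] selects indices [1, 3] (1->'r', 3->'m'), giving 'rm'.

'rm'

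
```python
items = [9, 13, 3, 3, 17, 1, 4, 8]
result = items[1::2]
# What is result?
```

items has length 8. The slice items[1::2] selects indices [1, 3, 5, 7] (1->13, 3->3, 5->1, 7->8), giving [13, 3, 1, 8].

[13, 3, 1, 8]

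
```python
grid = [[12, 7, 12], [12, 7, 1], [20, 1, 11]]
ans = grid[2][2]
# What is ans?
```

grid[2] = [20, 1, 11]. Taking column 2 of that row yields 11.

11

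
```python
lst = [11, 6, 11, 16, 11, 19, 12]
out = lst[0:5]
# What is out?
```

lst has length 7. The slice lst[0:5] selects indices [0, 1, 2, 3, 4] (0->11, 1->6, 2->11, 3->16, 4->11), giving [11, 6, 11, 16, 11].

[11, 6, 11, 16, 11]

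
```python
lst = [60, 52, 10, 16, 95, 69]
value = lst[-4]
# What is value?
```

lst has length 6. Negative index -4 maps to positive index 6 + (-4) = 2. lst[2] = 10.

10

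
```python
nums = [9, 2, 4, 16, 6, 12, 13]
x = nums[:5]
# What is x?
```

nums has length 7. The slice nums[:5] selects indices [0, 1, 2, 3, 4] (0->9, 1->2, 2->4, 3->16, 4->6), giving [9, 2, 4, 16, 6].

[9, 2, 4, 16, 6]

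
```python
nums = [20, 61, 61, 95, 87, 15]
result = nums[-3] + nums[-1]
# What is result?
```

nums has length 6. Negative index -3 maps to positive index 6 + (-3) = 3. nums[3] = 95.
nums has length 6. Negative index -1 maps to positive index 6 + (-1) = 5. nums[5] = 15.
Sum: 95 + 15 = 110.

110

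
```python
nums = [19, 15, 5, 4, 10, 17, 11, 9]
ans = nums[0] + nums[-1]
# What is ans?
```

nums has length 8. nums[0] = 19.
nums has length 8. Negative index -1 maps to positive index 8 + (-1) = 7. nums[7] = 9.
Sum: 19 + 9 = 28.

28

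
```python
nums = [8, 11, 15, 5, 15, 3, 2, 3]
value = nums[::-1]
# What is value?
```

nums has length 8. The slice nums[::-1] selects indices [7, 6, 5, 4, 3, 2, 1, 0] (7->3, 6->2, 5->3, 4->15, 3->5, 2->15, 1->11, 0->8), giving [3, 2, 3, 15, 5, 15, 11, 8].

[3, 2, 3, 15, 5, 15, 11, 8]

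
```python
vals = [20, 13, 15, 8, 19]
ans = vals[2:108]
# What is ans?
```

vals has length 5. The slice vals[2:108] selects indices [2, 3, 4] (2->15, 3->8, 4->19), giving [15, 8, 19].

[15, 8, 19]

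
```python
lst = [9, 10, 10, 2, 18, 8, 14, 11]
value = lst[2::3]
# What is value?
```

lst has length 8. The slice lst[2::3] selects indices [2, 5] (2->10, 5->8), giving [10, 8].

[10, 8]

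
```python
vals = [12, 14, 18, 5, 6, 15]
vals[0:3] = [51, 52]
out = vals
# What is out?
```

vals starts as [12, 14, 18, 5, 6, 15] (length 6). The slice vals[0:3] covers indices [0, 1, 2] with values [12, 14, 18]. Replacing that slice with [51, 52] (different length) produces [51, 52, 5, 6, 15].

[51, 52, 5, 6, 15]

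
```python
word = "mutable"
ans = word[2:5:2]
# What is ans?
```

word has length 7. The slice word[2:5:2] selects indices [2, 4] (2->'t', 4->'b'), giving 'tb'.

'tb'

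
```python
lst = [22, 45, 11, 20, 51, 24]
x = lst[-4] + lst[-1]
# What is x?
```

lst has length 6. Negative index -4 maps to positive index 6 + (-4) = 2. lst[2] = 11.
lst has length 6. Negative index -1 maps to positive index 6 + (-1) = 5. lst[5] = 24.
Sum: 11 + 24 = 35.

35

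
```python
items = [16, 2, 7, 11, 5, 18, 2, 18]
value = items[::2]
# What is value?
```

items has length 8. The slice items[::2] selects indices [0, 2, 4, 6] (0->16, 2->7, 4->5, 6->2), giving [16, 7, 5, 2].

[16, 7, 5, 2]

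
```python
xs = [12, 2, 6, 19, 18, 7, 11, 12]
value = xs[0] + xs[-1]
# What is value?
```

xs has length 8. xs[0] = 12.
xs has length 8. Negative index -1 maps to positive index 8 + (-1) = 7. xs[7] = 12.
Sum: 12 + 12 = 24.

24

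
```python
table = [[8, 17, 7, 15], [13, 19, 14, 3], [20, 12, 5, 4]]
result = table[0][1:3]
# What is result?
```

table[0] = [8, 17, 7, 15]. table[0] has length 4. The slice table[0][1:3] selects indices [1, 2] (1->17, 2->7), giving [17, 7].

[17, 7]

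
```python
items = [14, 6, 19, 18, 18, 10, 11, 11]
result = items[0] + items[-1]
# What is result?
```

items has length 8. items[0] = 14.
items has length 8. Negative index -1 maps to positive index 8 + (-1) = 7. items[7] = 11.
Sum: 14 + 11 = 25.

25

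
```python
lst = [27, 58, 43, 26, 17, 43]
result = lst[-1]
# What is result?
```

lst has length 6. Negative index -1 maps to positive index 6 + (-1) = 5. lst[5] = 43.

43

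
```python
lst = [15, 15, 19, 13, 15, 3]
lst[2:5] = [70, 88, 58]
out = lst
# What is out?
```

lst starts as [15, 15, 19, 13, 15, 3] (length 6). The slice lst[2:5] covers indices [2, 3, 4] with values [19, 13, 15]. Replacing that slice with [70, 88, 58] (same length) produces [15, 15, 70, 88, 58, 3].

[15, 15, 70, 88, 58, 3]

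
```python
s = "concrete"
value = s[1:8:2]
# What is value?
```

s has length 8. The slice s[1:8:2] selects indices [1, 3, 5, 7] (1->'o', 3->'c', 5->'e', 7->'e'), giving 'ocee'.

'ocee'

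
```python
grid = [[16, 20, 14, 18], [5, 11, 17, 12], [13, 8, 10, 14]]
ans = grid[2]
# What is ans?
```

grid has 3 rows. Row 2 is [13, 8, 10, 14].

[13, 8, 10, 14]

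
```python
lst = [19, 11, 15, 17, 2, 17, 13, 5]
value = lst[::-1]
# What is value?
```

lst has length 8. The slice lst[::-1] selects indices [7, 6, 5, 4, 3, 2, 1, 0] (7->5, 6->13, 5->17, 4->2, 3->17, 2->15, 1->11, 0->19), giving [5, 13, 17, 2, 17, 15, 11, 19].

[5, 13, 17, 2, 17, 15, 11, 19]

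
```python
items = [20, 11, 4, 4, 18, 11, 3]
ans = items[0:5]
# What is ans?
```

items has length 7. The slice items[0:5] selects indices [0, 1, 2, 3, 4] (0->20, 1->11, 2->4, 3->4, 4->18), giving [20, 11, 4, 4, 18].

[20, 11, 4, 4, 18]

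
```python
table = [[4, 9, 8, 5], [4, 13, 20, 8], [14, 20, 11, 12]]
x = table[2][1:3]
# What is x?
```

table[2] = [14, 20, 11, 12]. table[2] has length 4. The slice table[2][1:3] selects indices [1, 2] (1->20, 2->11), giving [20, 11].

[20, 11]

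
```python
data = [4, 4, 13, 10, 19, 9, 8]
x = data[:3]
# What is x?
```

data has length 7. The slice data[:3] selects indices [0, 1, 2] (0->4, 1->4, 2->13), giving [4, 4, 13].

[4, 4, 13]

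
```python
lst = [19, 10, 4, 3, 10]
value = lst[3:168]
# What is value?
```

lst has length 5. The slice lst[3:168] selects indices [3, 4] (3->3, 4->10), giving [3, 10].

[3, 10]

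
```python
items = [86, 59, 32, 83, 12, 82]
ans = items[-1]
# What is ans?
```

items has length 6. Negative index -1 maps to positive index 6 + (-1) = 5. items[5] = 82.

82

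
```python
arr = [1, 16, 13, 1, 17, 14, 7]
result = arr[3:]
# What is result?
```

arr has length 7. The slice arr[3:] selects indices [3, 4, 5, 6] (3->1, 4->17, 5->14, 6->7), giving [1, 17, 14, 7].

[1, 17, 14, 7]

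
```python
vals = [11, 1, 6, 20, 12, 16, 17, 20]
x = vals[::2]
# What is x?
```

vals has length 8. The slice vals[::2] selects indices [0, 2, 4, 6] (0->11, 2->6, 4->12, 6->17), giving [11, 6, 12, 17].

[11, 6, 12, 17]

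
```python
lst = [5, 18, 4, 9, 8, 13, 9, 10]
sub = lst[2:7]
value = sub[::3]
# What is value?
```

lst has length 8. The slice lst[2:7] selects indices [2, 3, 4, 5, 6] (2->4, 3->9, 4->8, 5->13, 6->9), giving [4, 9, 8, 13, 9]. So sub = [4, 9, 8, 13, 9]. sub has length 5. The slice sub[::3] selects indices [0, 3] (0->4, 3->13), giving [4, 13].

[4, 13]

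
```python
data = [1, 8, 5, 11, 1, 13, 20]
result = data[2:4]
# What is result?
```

data has length 7. The slice data[2:4] selects indices [2, 3] (2->5, 3->11), giving [5, 11].

[5, 11]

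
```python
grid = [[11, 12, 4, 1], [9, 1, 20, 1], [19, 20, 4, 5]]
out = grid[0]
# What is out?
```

grid has 3 rows. Row 0 is [11, 12, 4, 1].

[11, 12, 4, 1]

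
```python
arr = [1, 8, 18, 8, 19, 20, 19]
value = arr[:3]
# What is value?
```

arr has length 7. The slice arr[:3] selects indices [0, 1, 2] (0->1, 1->8, 2->18), giving [1, 8, 18].

[1, 8, 18]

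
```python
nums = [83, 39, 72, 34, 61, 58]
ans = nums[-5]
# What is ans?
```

nums has length 6. Negative index -5 maps to positive index 6 + (-5) = 1. nums[1] = 39.

39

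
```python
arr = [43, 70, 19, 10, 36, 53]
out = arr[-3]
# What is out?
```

arr has length 6. Negative index -3 maps to positive index 6 + (-3) = 3. arr[3] = 10.

10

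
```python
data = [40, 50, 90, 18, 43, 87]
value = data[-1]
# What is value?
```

data has length 6. Negative index -1 maps to positive index 6 + (-1) = 5. data[5] = 87.

87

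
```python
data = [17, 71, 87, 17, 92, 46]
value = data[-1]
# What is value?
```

data has length 6. Negative index -1 maps to positive index 6 + (-1) = 5. data[5] = 46.

46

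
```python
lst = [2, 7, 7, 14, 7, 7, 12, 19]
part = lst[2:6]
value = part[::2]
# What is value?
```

lst has length 8. The slice lst[2:6] selects indices [2, 3, 4, 5] (2->7, 3->14, 4->7, 5->7), giving [7, 14, 7, 7]. So part = [7, 14, 7, 7]. part has length 4. The slice part[::2] selects indices [0, 2] (0->7, 2->7), giving [7, 7].

[7, 7]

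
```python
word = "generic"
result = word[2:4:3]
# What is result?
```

word has length 7. The slice word[2:4:3] selects indices [2] (2->'n'), giving 'n'.

'n'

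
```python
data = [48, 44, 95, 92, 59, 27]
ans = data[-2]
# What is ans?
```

data has length 6. Negative index -2 maps to positive index 6 + (-2) = 4. data[4] = 59.

59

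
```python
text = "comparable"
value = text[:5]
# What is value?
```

text has length 10. The slice text[:5] selects indices [0, 1, 2, 3, 4] (0->'c', 1->'o', 2->'m', 3->'p', 4->'a'), giving 'compa'.

'compa'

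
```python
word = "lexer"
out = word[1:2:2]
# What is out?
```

word has length 5. The slice word[1:2:2] selects indices [1] (1->'e'), giving 'e'.

'e'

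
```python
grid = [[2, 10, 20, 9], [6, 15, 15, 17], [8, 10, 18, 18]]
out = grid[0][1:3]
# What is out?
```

grid[0] = [2, 10, 20, 9]. grid[0] has length 4. The slice grid[0][1:3] selects indices [1, 2] (1->10, 2->20), giving [10, 20].

[10, 20]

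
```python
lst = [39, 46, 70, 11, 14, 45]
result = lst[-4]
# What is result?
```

lst has length 6. Negative index -4 maps to positive index 6 + (-4) = 2. lst[2] = 70.

70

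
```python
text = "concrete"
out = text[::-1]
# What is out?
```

text has length 8. The slice text[::-1] selects indices [7, 6, 5, 4, 3, 2, 1, 0] (7->'e', 6->'t', 5->'e', 4->'r', 3->'c', 2->'n', 1->'o', 0->'c'), giving 'etercnoc'.

'etercnoc'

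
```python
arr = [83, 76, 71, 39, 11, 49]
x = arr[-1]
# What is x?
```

arr has length 6. Negative index -1 maps to positive index 6 + (-1) = 5. arr[5] = 49.

49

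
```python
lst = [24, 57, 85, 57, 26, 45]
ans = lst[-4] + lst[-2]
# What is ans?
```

lst has length 6. Negative index -4 maps to positive index 6 + (-4) = 2. lst[2] = 85.
lst has length 6. Negative index -2 maps to positive index 6 + (-2) = 4. lst[4] = 26.
Sum: 85 + 26 = 111.

111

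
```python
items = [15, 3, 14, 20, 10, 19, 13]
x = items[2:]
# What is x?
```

items has length 7. The slice items[2:] selects indices [2, 3, 4, 5, 6] (2->14, 3->20, 4->10, 5->19, 6->13), giving [14, 20, 10, 19, 13].

[14, 20, 10, 19, 13]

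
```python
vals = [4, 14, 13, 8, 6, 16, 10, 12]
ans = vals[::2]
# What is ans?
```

vals has length 8. The slice vals[::2] selects indices [0, 2, 4, 6] (0->4, 2->13, 4->6, 6->10), giving [4, 13, 6, 10].

[4, 13, 6, 10]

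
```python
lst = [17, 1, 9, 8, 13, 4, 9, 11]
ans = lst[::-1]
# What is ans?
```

lst has length 8. The slice lst[::-1] selects indices [7, 6, 5, 4, 3, 2, 1, 0] (7->11, 6->9, 5->4, 4->13, 3->8, 2->9, 1->1, 0->17), giving [11, 9, 4, 13, 8, 9, 1, 17].

[11, 9, 4, 13, 8, 9, 1, 17]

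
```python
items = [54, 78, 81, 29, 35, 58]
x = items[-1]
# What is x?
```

items has length 6. Negative index -1 maps to positive index 6 + (-1) = 5. items[5] = 58.

58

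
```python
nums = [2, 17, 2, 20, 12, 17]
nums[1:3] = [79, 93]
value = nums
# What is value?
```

nums starts as [2, 17, 2, 20, 12, 17] (length 6). The slice nums[1:3] covers indices [1, 2] with values [17, 2]. Replacing that slice with [79, 93] (same length) produces [2, 79, 93, 20, 12, 17].

[2, 79, 93, 20, 12, 17]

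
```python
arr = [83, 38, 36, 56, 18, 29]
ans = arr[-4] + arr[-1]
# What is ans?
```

arr has length 6. Negative index -4 maps to positive index 6 + (-4) = 2. arr[2] = 36.
arr has length 6. Negative index -1 maps to positive index 6 + (-1) = 5. arr[5] = 29.
Sum: 36 + 29 = 65.

65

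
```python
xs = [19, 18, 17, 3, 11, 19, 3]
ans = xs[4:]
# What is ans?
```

xs has length 7. The slice xs[4:] selects indices [4, 5, 6] (4->11, 5->19, 6->3), giving [11, 19, 3].

[11, 19, 3]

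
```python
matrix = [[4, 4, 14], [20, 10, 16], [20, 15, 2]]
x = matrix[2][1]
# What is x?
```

matrix[2] = [20, 15, 2]. Taking column 1 of that row yields 15.

15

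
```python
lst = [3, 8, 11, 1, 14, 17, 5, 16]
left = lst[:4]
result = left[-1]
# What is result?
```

lst has length 8. The slice lst[:4] selects indices [0, 1, 2, 3] (0->3, 1->8, 2->11, 3->1), giving [3, 8, 11, 1]. So left = [3, 8, 11, 1]. Then left[-1] = 1.

1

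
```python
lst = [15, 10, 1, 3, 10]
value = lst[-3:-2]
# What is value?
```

lst has length 5. The slice lst[-3:-2] selects indices [2] (2->1), giving [1].

[1]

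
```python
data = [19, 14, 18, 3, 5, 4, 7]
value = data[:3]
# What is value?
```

data has length 7. The slice data[:3] selects indices [0, 1, 2] (0->19, 1->14, 2->18), giving [19, 14, 18].

[19, 14, 18]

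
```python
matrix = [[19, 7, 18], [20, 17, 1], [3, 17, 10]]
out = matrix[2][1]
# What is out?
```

matrix[2] = [3, 17, 10]. Taking column 1 of that row yields 17.

17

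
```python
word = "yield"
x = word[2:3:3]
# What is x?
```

word has length 5. The slice word[2:3:3] selects indices [2] (2->'e'), giving 'e'.

'e'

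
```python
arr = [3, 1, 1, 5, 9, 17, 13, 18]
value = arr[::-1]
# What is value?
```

arr has length 8. The slice arr[::-1] selects indices [7, 6, 5, 4, 3, 2, 1, 0] (7->18, 6->13, 5->17, 4->9, 3->5, 2->1, 1->1, 0->3), giving [18, 13, 17, 9, 5, 1, 1, 3].

[18, 13, 17, 9, 5, 1, 1, 3]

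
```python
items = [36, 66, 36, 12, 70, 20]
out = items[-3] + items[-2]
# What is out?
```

items has length 6. Negative index -3 maps to positive index 6 + (-3) = 3. items[3] = 12.
items has length 6. Negative index -2 maps to positive index 6 + (-2) = 4. items[4] = 70.
Sum: 12 + 70 = 82.

82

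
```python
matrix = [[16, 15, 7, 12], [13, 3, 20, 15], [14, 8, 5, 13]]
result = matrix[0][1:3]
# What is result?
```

matrix[0] = [16, 15, 7, 12]. matrix[0] has length 4. The slice matrix[0][1:3] selects indices [1, 2] (1->15, 2->7), giving [15, 7].

[15, 7]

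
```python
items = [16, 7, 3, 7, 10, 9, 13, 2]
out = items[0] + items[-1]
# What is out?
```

items has length 8. items[0] = 16.
items has length 8. Negative index -1 maps to positive index 8 + (-1) = 7. items[7] = 2.
Sum: 16 + 2 = 18.

18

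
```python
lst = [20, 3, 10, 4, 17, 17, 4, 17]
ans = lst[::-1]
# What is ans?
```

lst has length 8. The slice lst[::-1] selects indices [7, 6, 5, 4, 3, 2, 1, 0] (7->17, 6->4, 5->17, 4->17, 3->4, 2->10, 1->3, 0->20), giving [17, 4, 17, 17, 4, 10, 3, 20].

[17, 4, 17, 17, 4, 10, 3, 20]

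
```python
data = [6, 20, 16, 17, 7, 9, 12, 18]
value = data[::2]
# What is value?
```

data has length 8. The slice data[::2] selects indices [0, 2, 4, 6] (0->6, 2->16, 4->7, 6->12), giving [6, 16, 7, 12].

[6, 16, 7, 12]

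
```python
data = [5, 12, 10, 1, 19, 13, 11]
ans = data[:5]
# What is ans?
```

data has length 7. The slice data[:5] selects indices [0, 1, 2, 3, 4] (0->5, 1->12, 2->10, 3->1, 4->19), giving [5, 12, 10, 1, 19].

[5, 12, 10, 1, 19]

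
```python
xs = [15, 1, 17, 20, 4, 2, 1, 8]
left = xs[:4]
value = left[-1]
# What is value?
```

xs has length 8. The slice xs[:4] selects indices [0, 1, 2, 3] (0->15, 1->1, 2->17, 3->20), giving [15, 1, 17, 20]. So left = [15, 1, 17, 20]. Then left[-1] = 20.

20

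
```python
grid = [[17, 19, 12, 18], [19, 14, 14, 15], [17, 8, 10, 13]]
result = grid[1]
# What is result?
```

grid has 3 rows. Row 1 is [19, 14, 14, 15].

[19, 14, 14, 15]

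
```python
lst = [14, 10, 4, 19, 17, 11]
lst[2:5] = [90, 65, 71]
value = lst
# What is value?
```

lst starts as [14, 10, 4, 19, 17, 11] (length 6). The slice lst[2:5] covers indices [2, 3, 4] with values [4, 19, 17]. Replacing that slice with [90, 65, 71] (same length) produces [14, 10, 90, 65, 71, 11].

[14, 10, 90, 65, 71, 11]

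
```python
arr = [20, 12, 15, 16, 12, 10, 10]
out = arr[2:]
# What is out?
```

arr has length 7. The slice arr[2:] selects indices [2, 3, 4, 5, 6] (2->15, 3->16, 4->12, 5->10, 6->10), giving [15, 16, 12, 10, 10].

[15, 16, 12, 10, 10]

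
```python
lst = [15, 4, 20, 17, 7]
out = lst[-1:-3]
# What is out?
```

lst has length 5. The slice lst[-1:-3] resolves to an empty index range, so the result is [].

[]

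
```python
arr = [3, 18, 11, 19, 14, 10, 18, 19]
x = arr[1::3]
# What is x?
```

arr has length 8. The slice arr[1::3] selects indices [1, 4, 7] (1->18, 4->14, 7->19), giving [18, 14, 19].

[18, 14, 19]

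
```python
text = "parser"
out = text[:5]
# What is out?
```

text has length 6. The slice text[:5] selects indices [0, 1, 2, 3, 4] (0->'p', 1->'a', 2->'r', 3->'s', 4->'e'), giving 'parse'.

'parse'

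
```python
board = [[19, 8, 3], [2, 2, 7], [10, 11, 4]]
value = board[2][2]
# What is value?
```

board[2] = [10, 11, 4]. Taking column 2 of that row yields 4.

4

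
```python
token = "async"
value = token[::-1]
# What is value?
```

token has length 5. The slice token[::-1] selects indices [4, 3, 2, 1, 0] (4->'c', 3->'n', 2->'y', 1->'s', 0->'a'), giving 'cnysa'.

'cnysa'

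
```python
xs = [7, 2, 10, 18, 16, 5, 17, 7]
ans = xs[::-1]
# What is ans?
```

xs has length 8. The slice xs[::-1] selects indices [7, 6, 5, 4, 3, 2, 1, 0] (7->7, 6->17, 5->5, 4->16, 3->18, 2->10, 1->2, 0->7), giving [7, 17, 5, 16, 18, 10, 2, 7].

[7, 17, 5, 16, 18, 10, 2, 7]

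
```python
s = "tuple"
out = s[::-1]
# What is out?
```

s has length 5. The slice s[::-1] selects indices [4, 3, 2, 1, 0] (4->'e', 3->'l', 2->'p', 1->'u', 0->'t'), giving 'elput'.

'elput'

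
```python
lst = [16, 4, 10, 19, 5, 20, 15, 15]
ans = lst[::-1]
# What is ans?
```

lst has length 8. The slice lst[::-1] selects indices [7, 6, 5, 4, 3, 2, 1, 0] (7->15, 6->15, 5->20, 4->5, 3->19, 2->10, 1->4, 0->16), giving [15, 15, 20, 5, 19, 10, 4, 16].

[15, 15, 20, 5, 19, 10, 4, 16]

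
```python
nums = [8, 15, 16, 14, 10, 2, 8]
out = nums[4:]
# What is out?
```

nums has length 7. The slice nums[4:] selects indices [4, 5, 6] (4->10, 5->2, 6->8), giving [10, 2, 8].

[10, 2, 8]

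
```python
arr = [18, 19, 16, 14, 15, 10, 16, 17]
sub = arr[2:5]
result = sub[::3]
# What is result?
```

arr has length 8. The slice arr[2:5] selects indices [2, 3, 4] (2->16, 3->14, 4->15), giving [16, 14, 15]. So sub = [16, 14, 15]. sub has length 3. The slice sub[::3] selects indices [0] (0->16), giving [16].

[16]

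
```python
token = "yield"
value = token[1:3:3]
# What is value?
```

token has length 5. The slice token[1:3:3] selects indices [1] (1->'i'), giving 'i'.

'i'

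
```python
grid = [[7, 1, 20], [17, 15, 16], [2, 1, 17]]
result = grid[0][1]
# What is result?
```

grid[0] = [7, 1, 20]. Taking column 1 of that row yields 1.

1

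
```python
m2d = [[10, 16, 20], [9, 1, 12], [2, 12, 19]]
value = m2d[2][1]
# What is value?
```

m2d[2] = [2, 12, 19]. Taking column 1 of that row yields 12.

12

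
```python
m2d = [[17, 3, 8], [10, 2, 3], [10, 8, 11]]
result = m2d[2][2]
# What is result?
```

m2d[2] = [10, 8, 11]. Taking column 2 of that row yields 11.

11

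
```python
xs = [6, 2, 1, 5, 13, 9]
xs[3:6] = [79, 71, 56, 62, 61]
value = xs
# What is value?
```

xs starts as [6, 2, 1, 5, 13, 9] (length 6). The slice xs[3:6] covers indices [3, 4, 5] with values [5, 13, 9]. Replacing that slice with [79, 71, 56, 62, 61] (different length) produces [6, 2, 1, 79, 71, 56, 62, 61].

[6, 2, 1, 79, 71, 56, 62, 61]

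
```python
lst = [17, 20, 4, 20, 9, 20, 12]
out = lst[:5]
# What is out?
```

lst has length 7. The slice lst[:5] selects indices [0, 1, 2, 3, 4] (0->17, 1->20, 2->4, 3->20, 4->9), giving [17, 20, 4, 20, 9].

[17, 20, 4, 20, 9]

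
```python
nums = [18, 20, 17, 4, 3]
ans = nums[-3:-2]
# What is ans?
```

nums has length 5. The slice nums[-3:-2] selects indices [2] (2->17), giving [17].

[17]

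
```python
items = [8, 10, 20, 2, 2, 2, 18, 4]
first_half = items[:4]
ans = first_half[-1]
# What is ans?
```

items has length 8. The slice items[:4] selects indices [0, 1, 2, 3] (0->8, 1->10, 2->20, 3->2), giving [8, 10, 20, 2]. So first_half = [8, 10, 20, 2]. Then first_half[-1] = 2.

2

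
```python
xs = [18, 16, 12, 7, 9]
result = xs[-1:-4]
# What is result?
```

xs has length 5. The slice xs[-1:-4] resolves to an empty index range, so the result is [].

[]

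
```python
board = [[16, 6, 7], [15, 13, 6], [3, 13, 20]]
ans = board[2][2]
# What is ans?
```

board[2] = [3, 13, 20]. Taking column 2 of that row yields 20.

20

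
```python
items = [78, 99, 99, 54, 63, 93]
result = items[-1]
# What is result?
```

items has length 6. Negative index -1 maps to positive index 6 + (-1) = 5. items[5] = 93.

93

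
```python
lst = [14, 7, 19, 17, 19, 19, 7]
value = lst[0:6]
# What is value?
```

lst has length 7. The slice lst[0:6] selects indices [0, 1, 2, 3, 4, 5] (0->14, 1->7, 2->19, 3->17, 4->19, 5->19), giving [14, 7, 19, 17, 19, 19].

[14, 7, 19, 17, 19, 19]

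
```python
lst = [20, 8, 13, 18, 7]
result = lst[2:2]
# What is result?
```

lst has length 5. The slice lst[2:2] resolves to an empty index range, so the result is [].

[]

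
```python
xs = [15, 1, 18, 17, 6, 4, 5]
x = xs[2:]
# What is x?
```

xs has length 7. The slice xs[2:] selects indices [2, 3, 4, 5, 6] (2->18, 3->17, 4->6, 5->4, 6->5), giving [18, 17, 6, 4, 5].

[18, 17, 6, 4, 5]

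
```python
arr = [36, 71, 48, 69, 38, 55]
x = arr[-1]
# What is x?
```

arr has length 6. Negative index -1 maps to positive index 6 + (-1) = 5. arr[5] = 55.

55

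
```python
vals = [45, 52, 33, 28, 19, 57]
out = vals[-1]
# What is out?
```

vals has length 6. Negative index -1 maps to positive index 6 + (-1) = 5. vals[5] = 57.

57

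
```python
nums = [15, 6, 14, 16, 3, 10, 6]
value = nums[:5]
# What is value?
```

nums has length 7. The slice nums[:5] selects indices [0, 1, 2, 3, 4] (0->15, 1->6, 2->14, 3->16, 4->3), giving [15, 6, 14, 16, 3].

[15, 6, 14, 16, 3]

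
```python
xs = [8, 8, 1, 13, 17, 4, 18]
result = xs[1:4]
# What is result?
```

xs has length 7. The slice xs[1:4] selects indices [1, 2, 3] (1->8, 2->1, 3->13), giving [8, 1, 13].

[8, 1, 13]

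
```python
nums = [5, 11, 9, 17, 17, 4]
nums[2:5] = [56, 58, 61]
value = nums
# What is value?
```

nums starts as [5, 11, 9, 17, 17, 4] (length 6). The slice nums[2:5] covers indices [2, 3, 4] with values [9, 17, 17]. Replacing that slice with [56, 58, 61] (same length) produces [5, 11, 56, 58, 61, 4].

[5, 11, 56, 58, 61, 4]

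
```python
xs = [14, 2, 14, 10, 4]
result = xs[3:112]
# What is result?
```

xs has length 5. The slice xs[3:112] selects indices [3, 4] (3->10, 4->4), giving [10, 4].

[10, 4]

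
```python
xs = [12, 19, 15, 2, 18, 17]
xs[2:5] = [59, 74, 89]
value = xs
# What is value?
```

xs starts as [12, 19, 15, 2, 18, 17] (length 6). The slice xs[2:5] covers indices [2, 3, 4] with values [15, 2, 18]. Replacing that slice with [59, 74, 89] (same length) produces [12, 19, 59, 74, 89, 17].

[12, 19, 59, 74, 89, 17]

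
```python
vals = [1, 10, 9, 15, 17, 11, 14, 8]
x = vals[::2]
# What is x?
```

vals has length 8. The slice vals[::2] selects indices [0, 2, 4, 6] (0->1, 2->9, 4->17, 6->14), giving [1, 9, 17, 14].

[1, 9, 17, 14]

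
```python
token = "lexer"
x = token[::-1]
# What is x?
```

token has length 5. The slice token[::-1] selects indices [4, 3, 2, 1, 0] (4->'r', 3->'e', 2->'x', 1->'e', 0->'l'), giving 'rexel'.

'rexel'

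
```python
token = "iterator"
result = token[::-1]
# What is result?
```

token has length 8. The slice token[::-1] selects indices [7, 6, 5, 4, 3, 2, 1, 0] (7->'r', 6->'o', 5->'t', 4->'a', 3->'r', 2->'e', 1->'t', 0->'i'), giving 'rotareti'.

'rotareti'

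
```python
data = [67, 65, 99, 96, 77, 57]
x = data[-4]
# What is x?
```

data has length 6. Negative index -4 maps to positive index 6 + (-4) = 2. data[2] = 99.

99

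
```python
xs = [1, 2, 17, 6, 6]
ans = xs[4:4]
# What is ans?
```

xs has length 5. The slice xs[4:4] resolves to an empty index range, so the result is [].

[]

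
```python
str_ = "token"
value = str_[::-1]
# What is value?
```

str_ has length 5. The slice str_[::-1] selects indices [4, 3, 2, 1, 0] (4->'n', 3->'e', 2->'k', 1->'o', 0->'t'), giving 'nekot'.

'nekot'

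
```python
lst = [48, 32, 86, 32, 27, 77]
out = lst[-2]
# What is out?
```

lst has length 6. Negative index -2 maps to positive index 6 + (-2) = 4. lst[4] = 27.

27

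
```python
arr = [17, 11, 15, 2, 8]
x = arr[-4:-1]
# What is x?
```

arr has length 5. The slice arr[-4:-1] selects indices [1, 2, 3] (1->11, 2->15, 3->2), giving [11, 15, 2].

[11, 15, 2]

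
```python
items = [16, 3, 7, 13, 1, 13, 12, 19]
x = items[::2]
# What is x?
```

items has length 8. The slice items[::2] selects indices [0, 2, 4, 6] (0->16, 2->7, 4->1, 6->12), giving [16, 7, 1, 12].

[16, 7, 1, 12]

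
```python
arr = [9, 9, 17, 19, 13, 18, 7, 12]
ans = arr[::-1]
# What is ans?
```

arr has length 8. The slice arr[::-1] selects indices [7, 6, 5, 4, 3, 2, 1, 0] (7->12, 6->7, 5->18, 4->13, 3->19, 2->17, 1->9, 0->9), giving [12, 7, 18, 13, 19, 17, 9, 9].

[12, 7, 18, 13, 19, 17, 9, 9]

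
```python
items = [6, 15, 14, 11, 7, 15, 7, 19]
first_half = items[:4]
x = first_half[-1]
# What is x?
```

items has length 8. The slice items[:4] selects indices [0, 1, 2, 3] (0->6, 1->15, 2->14, 3->11), giving [6, 15, 14, 11]. So first_half = [6, 15, 14, 11]. Then first_half[-1] = 11.

11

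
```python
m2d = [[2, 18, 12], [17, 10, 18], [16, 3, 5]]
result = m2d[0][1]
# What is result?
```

m2d[0] = [2, 18, 12]. Taking column 1 of that row yields 18.

18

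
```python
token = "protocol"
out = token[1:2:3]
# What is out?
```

token has length 8. The slice token[1:2:3] selects indices [1] (1->'r'), giving 'r'.

'r'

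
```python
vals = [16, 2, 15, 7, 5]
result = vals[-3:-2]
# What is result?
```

vals has length 5. The slice vals[-3:-2] selects indices [2] (2->15), giving [15].

[15]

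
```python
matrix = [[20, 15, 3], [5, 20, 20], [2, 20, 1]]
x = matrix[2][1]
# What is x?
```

matrix[2] = [2, 20, 1]. Taking column 1 of that row yields 20.

20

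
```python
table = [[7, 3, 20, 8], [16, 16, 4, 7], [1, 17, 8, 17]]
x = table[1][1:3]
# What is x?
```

table[1] = [16, 16, 4, 7]. table[1] has length 4. The slice table[1][1:3] selects indices [1, 2] (1->16, 2->4), giving [16, 4].

[16, 4]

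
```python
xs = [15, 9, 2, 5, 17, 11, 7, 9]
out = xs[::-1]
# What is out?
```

xs has length 8. The slice xs[::-1] selects indices [7, 6, 5, 4, 3, 2, 1, 0] (7->9, 6->7, 5->11, 4->17, 3->5, 2->2, 1->9, 0->15), giving [9, 7, 11, 17, 5, 2, 9, 15].

[9, 7, 11, 17, 5, 2, 9, 15]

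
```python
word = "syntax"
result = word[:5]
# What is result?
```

word has length 6. The slice word[:5] selects indices [0, 1, 2, 3, 4] (0->'s', 1->'y', 2->'n', 3->'t', 4->'a'), giving 'synta'.

'synta'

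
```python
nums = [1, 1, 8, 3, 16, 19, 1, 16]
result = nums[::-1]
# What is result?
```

nums has length 8. The slice nums[::-1] selects indices [7, 6, 5, 4, 3, 2, 1, 0] (7->16, 6->1, 5->19, 4->16, 3->3, 2->8, 1->1, 0->1), giving [16, 1, 19, 16, 3, 8, 1, 1].

[16, 1, 19, 16, 3, 8, 1, 1]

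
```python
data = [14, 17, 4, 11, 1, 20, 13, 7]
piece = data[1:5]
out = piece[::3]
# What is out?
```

data has length 8. The slice data[1:5] selects indices [1, 2, 3, 4] (1->17, 2->4, 3->11, 4->1), giving [17, 4, 11, 1]. So piece = [17, 4, 11, 1]. piece has length 4. The slice piece[::3] selects indices [0, 3] (0->17, 3->1), giving [17, 1].

[17, 1]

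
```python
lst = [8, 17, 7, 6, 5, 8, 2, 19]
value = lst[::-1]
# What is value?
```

lst has length 8. The slice lst[::-1] selects indices [7, 6, 5, 4, 3, 2, 1, 0] (7->19, 6->2, 5->8, 4->5, 3->6, 2->7, 1->17, 0->8), giving [19, 2, 8, 5, 6, 7, 17, 8].

[19, 2, 8, 5, 6, 7, 17, 8]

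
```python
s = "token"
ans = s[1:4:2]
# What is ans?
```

s has length 5. The slice s[1:4:2] selects indices [1, 3] (1->'o', 3->'e'), giving 'oe'.

'oe'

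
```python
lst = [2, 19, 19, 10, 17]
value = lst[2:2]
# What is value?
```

lst has length 5. The slice lst[2:2] resolves to an empty index range, so the result is [].

[]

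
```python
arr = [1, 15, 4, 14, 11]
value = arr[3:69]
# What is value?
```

arr has length 5. The slice arr[3:69] selects indices [3, 4] (3->14, 4->11), giving [14, 11].

[14, 11]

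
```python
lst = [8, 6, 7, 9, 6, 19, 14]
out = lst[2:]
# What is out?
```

lst has length 7. The slice lst[2:] selects indices [2, 3, 4, 5, 6] (2->7, 3->9, 4->6, 5->19, 6->14), giving [7, 9, 6, 19, 14].

[7, 9, 6, 19, 14]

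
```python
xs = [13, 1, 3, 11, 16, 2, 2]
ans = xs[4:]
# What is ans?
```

xs has length 7. The slice xs[4:] selects indices [4, 5, 6] (4->16, 5->2, 6->2), giving [16, 2, 2].

[16, 2, 2]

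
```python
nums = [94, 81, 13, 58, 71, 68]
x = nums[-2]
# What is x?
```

nums has length 6. Negative index -2 maps to positive index 6 + (-2) = 4. nums[4] = 71.

71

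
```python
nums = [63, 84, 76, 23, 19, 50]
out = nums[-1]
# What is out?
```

nums has length 6. Negative index -1 maps to positive index 6 + (-1) = 5. nums[5] = 50.

50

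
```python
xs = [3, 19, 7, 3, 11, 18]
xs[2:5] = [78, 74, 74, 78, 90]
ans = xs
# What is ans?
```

xs starts as [3, 19, 7, 3, 11, 18] (length 6). The slice xs[2:5] covers indices [2, 3, 4] with values [7, 3, 11]. Replacing that slice with [78, 74, 74, 78, 90] (different length) produces [3, 19, 78, 74, 74, 78, 90, 18].

[3, 19, 78, 74, 74, 78, 90, 18]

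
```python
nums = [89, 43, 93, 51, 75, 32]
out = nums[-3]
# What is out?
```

nums has length 6. Negative index -3 maps to positive index 6 + (-3) = 3. nums[3] = 51.

51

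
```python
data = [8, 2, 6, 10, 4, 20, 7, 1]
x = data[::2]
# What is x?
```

data has length 8. The slice data[::2] selects indices [0, 2, 4, 6] (0->8, 2->6, 4->4, 6->7), giving [8, 6, 4, 7].

[8, 6, 4, 7]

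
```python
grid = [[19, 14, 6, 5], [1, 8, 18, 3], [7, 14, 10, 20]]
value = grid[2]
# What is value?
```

grid has 3 rows. Row 2 is [7, 14, 10, 20].

[7, 14, 10, 20]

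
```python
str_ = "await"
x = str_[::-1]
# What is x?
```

str_ has length 5. The slice str_[::-1] selects indices [4, 3, 2, 1, 0] (4->'t', 3->'i', 2->'a', 1->'w', 0->'a'), giving 'tiawa'.

'tiawa'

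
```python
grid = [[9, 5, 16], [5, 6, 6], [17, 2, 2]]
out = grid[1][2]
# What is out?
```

grid[1] = [5, 6, 6]. Taking column 2 of that row yields 6.

6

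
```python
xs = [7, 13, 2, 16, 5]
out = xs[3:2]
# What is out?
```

xs has length 5. The slice xs[3:2] resolves to an empty index range, so the result is [].

[]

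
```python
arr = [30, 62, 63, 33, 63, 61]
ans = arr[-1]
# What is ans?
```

arr has length 6. Negative index -1 maps to positive index 6 + (-1) = 5. arr[5] = 61.

61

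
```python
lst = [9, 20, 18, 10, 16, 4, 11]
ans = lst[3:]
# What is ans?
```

lst has length 7. The slice lst[3:] selects indices [3, 4, 5, 6] (3->10, 4->16, 5->4, 6->11), giving [10, 16, 4, 11].

[10, 16, 4, 11]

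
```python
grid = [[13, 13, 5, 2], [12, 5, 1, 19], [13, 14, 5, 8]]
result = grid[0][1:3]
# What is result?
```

grid[0] = [13, 13, 5, 2]. grid[0] has length 4. The slice grid[0][1:3] selects indices [1, 2] (1->13, 2->5), giving [13, 5].

[13, 5]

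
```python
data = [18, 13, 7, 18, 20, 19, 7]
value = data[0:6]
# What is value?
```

data has length 7. The slice data[0:6] selects indices [0, 1, 2, 3, 4, 5] (0->18, 1->13, 2->7, 3->18, 4->20, 5->19), giving [18, 13, 7, 18, 20, 19].

[18, 13, 7, 18, 20, 19]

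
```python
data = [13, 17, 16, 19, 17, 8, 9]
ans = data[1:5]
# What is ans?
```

data has length 7. The slice data[1:5] selects indices [1, 2, 3, 4] (1->17, 2->16, 3->19, 4->17), giving [17, 16, 19, 17].

[17, 16, 19, 17]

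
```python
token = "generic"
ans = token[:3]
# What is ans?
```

token has length 7. The slice token[:3] selects indices [0, 1, 2] (0->'g', 1->'e', 2->'n'), giving 'gen'.

'gen'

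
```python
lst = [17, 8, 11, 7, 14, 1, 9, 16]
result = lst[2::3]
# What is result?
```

lst has length 8. The slice lst[2::3] selects indices [2, 5] (2->11, 5->1), giving [11, 1].

[11, 1]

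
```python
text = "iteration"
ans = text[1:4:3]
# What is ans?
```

text has length 9. The slice text[1:4:3] selects indices [1] (1->'t'), giving 't'.

't'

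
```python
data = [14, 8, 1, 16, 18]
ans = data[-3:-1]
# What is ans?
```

data has length 5. The slice data[-3:-1] selects indices [2, 3] (2->1, 3->16), giving [1, 16].

[1, 16]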